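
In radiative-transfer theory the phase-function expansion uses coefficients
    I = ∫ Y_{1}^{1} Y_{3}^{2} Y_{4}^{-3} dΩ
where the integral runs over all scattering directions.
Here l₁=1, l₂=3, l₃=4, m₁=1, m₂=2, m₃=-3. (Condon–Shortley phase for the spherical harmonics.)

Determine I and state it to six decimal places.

-0.282095

Rules hold: Σm=0, L=8 even, 2≤4≤4.
N = 3·7·9 = 189
Δ = 0!·2!·6!/9! = 1/252
Racah Σ t=0..0: t=0:+1/36 = 1/36
⇒ 3j(1 3 4; 0 0 0)² = 4/63, sgn +1
Racah Σ t=0..0: t=0:+1/240 = 1/240
⇒ 3j(1 3 4; 1 2 -3)² = 1/12, sgn -1
4πI² = N·(3j₀)²·(3jₘ)² = 1/1
I = -1·√(1/4π) = -0.28209479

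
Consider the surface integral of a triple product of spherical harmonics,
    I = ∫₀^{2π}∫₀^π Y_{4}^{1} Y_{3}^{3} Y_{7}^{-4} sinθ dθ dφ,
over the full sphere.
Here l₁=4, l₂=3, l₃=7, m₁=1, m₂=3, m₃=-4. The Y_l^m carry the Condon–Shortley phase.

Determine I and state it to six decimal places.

0.144828

Rules hold: Σm=0, L=14 even, 1≤7≤7.
N = 9·7·15 = 945
Δ = 0!·8!·6!/15! = 1/45045
Racah Σ t=0..0: t=0:+1/20736 = 1/20736
⇒ 3j(4 3 7; 0 0 0)² = 35/1287, sgn -1
Racah Σ t=0..0: t=0:+1/518400 = 1/518400
⇒ 3j(4 3 7; 1 3 -4)² = 2/195, sgn -1
4πI² = N·(3j₀)²·(3jₘ)² = 490/1859
I = +1·√(0.263583/4π) = 0.14482829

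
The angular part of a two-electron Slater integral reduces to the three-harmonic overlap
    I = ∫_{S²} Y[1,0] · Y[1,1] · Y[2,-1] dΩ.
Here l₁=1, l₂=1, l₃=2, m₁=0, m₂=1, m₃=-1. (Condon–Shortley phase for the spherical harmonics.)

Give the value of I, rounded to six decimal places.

m-sum 0 ✓  L=4 even ✓  0≤2≤2 ✓
Π(2lᵢ+1) = 3×3×5 = 45
triangle coeff Δ(1,1,2) = 1/30
Σ_t [0,0]: t=0:+1/1 = 1/1
(3j)²=2/15 [(1 1 2; 0 0 0)], sign=+1
Σ_t [0,0]: t=0:+1/2 = 1/2
(3j)²=1/10 [(1 1 2; 0 1 -1)], sign=-1
⇒ 4πI² = 3/5
I = (-1)√(3/5/(4π)) = -0.21850969

-0.218510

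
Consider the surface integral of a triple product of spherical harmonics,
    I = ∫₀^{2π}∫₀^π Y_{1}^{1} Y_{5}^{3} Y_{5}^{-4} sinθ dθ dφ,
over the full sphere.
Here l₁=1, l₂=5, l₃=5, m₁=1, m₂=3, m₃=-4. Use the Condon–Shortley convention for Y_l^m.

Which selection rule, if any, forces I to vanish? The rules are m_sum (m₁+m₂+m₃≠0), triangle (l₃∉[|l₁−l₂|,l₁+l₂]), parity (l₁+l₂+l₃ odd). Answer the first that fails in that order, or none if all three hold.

parity

m₁+m₂+m₃ = 1 + 3 − 4 = 0  ✓
triangle: |1−5|=4 ≤ l₃=5 ≤ 1+5=6  ✓
parity: l₁+l₂+l₃ = 11 is odd  ✗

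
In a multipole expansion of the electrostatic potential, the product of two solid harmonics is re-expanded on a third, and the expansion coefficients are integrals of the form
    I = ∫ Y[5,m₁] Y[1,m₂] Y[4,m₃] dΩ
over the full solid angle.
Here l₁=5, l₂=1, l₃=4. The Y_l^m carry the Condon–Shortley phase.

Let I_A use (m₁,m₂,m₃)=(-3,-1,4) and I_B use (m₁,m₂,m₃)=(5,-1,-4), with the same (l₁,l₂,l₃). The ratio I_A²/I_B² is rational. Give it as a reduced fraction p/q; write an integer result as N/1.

1/45

Same 5,1,4: normalisation and zero-m 3j drop out of the ratio.
A: Δ: 2! 8! 0! / 11! → 1/495; sum: t=0:+1/80640 = 1/80640; 3j²(5 1 4; -3 -1 4) = Δ·Π!·Σ² = 1/495  (sign +1)
B: Δ: 2! 8! 0! / 11! → 1/495; sum: t=0:+1/80640 = 1/80640; 3j²(5 1 4; 5 -1 -4) = Δ·Π!·Σ² = 1/11  (sign +1)
I_A²/I_B² = (1/495)/(1/11) = 1/45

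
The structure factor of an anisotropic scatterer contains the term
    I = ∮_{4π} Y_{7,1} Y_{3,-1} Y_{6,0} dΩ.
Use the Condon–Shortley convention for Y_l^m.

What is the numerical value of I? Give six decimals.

Checks pass: Σm=0; 16 even; l₃=6∈[4,10].
(2·7+1)(2·3+1)(2·6+1) = 1365
Δ: 4! 10! 2! / 17! → 1/2042040
sum: t=1:−1/207360 t=2:+1/57600 t=3:−1/207360 = 1/129600
3j²(7 3 6; 0 0 0) = Δ·Π!·Σ² = 168/12155  (sign +1)
sum: t=0:+1/829440 t=1:−1/86400 t=2:+1/138240 = -13/4147200
3j²(7 3 6; 1 -1 0) = Δ·Π!·Σ² = 13/3740  (sign -1)
combine: 4πI² = 1365·168/12155·13/3740 = 11466/174845
take √, sign -1: I = -0.07223945

-0.072239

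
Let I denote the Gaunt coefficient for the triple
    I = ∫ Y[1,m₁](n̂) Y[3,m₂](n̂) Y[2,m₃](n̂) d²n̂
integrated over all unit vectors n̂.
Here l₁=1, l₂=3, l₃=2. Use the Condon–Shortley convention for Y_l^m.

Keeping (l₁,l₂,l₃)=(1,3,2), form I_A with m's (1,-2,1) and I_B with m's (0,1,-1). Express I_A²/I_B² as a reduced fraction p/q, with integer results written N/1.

5/4

Shared (l₁,l₂,l₃)=(1,3,2): N and (l;000)² cancel in I_A²/I_B².
A: Δ = 2!·0!·4!/7! = 1/105; Racah Σ t=0..0: t=0:+1/12 = 1/12; ⇒ 3j(1 3 2; 1 -2 1)² = 2/21, sgn -1
B: Δ = 2!·0!·4!/7! = 1/105; Racah Σ t=1..1: t=1:−1/6 = -1/6; ⇒ 3j(1 3 2; 0 1 -1)² = 8/105, sgn +1
I_A²/I_B² = (2/21)/(8/105) = 5/4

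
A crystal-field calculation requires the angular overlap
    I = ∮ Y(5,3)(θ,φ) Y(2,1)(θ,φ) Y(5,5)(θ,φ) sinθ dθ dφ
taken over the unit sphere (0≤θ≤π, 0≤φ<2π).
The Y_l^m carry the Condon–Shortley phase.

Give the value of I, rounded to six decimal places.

Σmᵢ = 9 ≠ 0, so the φ-integral vanishes; I = 0

0.000000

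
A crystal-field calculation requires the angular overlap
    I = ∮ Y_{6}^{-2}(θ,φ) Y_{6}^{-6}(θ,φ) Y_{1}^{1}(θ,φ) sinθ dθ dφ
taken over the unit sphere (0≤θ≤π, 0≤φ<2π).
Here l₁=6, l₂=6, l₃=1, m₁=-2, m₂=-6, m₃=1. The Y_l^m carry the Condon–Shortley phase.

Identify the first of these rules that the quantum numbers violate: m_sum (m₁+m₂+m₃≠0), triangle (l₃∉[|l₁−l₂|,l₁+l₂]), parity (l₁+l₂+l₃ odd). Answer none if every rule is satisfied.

Σmᵢ = -7  ✗
l₃∈[|l₁−l₂|,l₁+l₂]=[0,12], have l₃=1
Σlᵢ = 13 ⇒ odd

m_sum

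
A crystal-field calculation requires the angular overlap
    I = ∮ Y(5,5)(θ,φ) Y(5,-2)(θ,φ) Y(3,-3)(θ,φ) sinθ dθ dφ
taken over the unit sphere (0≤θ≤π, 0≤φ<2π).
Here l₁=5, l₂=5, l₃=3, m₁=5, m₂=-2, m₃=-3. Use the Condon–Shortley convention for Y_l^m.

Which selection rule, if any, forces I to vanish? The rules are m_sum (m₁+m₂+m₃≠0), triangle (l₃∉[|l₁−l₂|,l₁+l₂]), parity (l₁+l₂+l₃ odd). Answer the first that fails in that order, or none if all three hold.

azimuthal sum: 5 − 2 − 3 = 0  ✓
0 ≤ 3 ≤ 10 (triangle on l)  ✓
L = 5 + 5 + 3 = 13 (odd)  ✗

parity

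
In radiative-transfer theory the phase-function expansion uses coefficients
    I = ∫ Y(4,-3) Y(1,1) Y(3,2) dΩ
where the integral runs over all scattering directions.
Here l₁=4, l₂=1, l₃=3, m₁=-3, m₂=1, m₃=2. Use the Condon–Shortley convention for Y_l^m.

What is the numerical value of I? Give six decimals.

Checks pass: Σm=0; 8 even; l₃=3∈[3,5].
(2·4+1)(2·1+1)(2·3+1) = 189
Δ: 2! 6! 0! / 9! → 1/252
sum: t=1:−1/36 = -1/36
3j²(4 1 3; 0 0 0) = Δ·Π!·Σ² = 4/63  (sign +1)
sum: t=2:+1/240 = 1/240
3j²(4 1 3; -3 1 2) = Δ·Π!·Σ² = 1/12  (sign -1)
combine: 4πI² = 189·4/63·1/12 = 1/1
take √, sign -1: I = -0.28209479

-0.282095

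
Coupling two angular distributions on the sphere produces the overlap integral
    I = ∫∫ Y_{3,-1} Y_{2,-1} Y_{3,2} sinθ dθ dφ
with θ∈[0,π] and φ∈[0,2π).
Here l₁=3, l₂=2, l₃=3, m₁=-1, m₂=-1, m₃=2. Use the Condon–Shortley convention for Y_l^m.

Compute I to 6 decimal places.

0.162868

Checks pass: Σm=0; 8 even; l₃=3∈[1,5].
(2·3+1)(2·2+1)(2·3+1) = 245
Δ: 2! 4! 2! / 9! → 1/3780
sum: t=0:+1/24 t=1:−1/4 t=2:+1/24 = -1/6
3j²(3 2 3; 0 0 0) = Δ·Π!·Σ² = 4/105  (sign +1)
sum: t=0:+1/48 t=1:−1/12 = -1/16
3j²(3 2 3; -1 -1 2) = Δ·Π!·Σ² = 1/28  (sign +1)
combine: 4πI² = 245·4/105·1/28 = 1/3
take √, sign +1: I = 0.16286750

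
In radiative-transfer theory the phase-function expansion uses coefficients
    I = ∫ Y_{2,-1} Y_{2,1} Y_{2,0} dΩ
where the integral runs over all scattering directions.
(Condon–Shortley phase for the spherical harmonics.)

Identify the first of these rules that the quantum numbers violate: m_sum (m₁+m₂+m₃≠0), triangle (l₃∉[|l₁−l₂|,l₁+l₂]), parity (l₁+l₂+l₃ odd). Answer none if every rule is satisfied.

none

azimuthal sum: -1 + 1 + 0 = 0  ✓
0 ≤ 2 ≤ 4 (triangle on l)  ✓
L = 2 + 2 + 2 = 6 (even)  ✓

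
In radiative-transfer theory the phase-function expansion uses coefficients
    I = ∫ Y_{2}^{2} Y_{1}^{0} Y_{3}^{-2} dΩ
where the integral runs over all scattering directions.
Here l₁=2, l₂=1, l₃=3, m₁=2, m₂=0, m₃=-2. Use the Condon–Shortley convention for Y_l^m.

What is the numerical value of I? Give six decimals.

m-sum 0 ✓  L=6 even ✓  1≤3≤3 ✓
Π(2lᵢ+1) = 5×3×7 = 105
triangle coeff Δ(2,1,3) = 1/105
Σ_t [0,0]: t=0:+1/4 = 1/4
(3j)²=3/35 [(2 1 3; 0 0 0)], sign=-1
Σ_t [0,0]: t=0:+1/24 = 1/24
(3j)²=1/21 [(2 1 3; 2 0 -2)], sign=-1
⇒ 4πI² = 3/7
I = (+1)√(3/7/(4π)) = 0.18467439

0.184674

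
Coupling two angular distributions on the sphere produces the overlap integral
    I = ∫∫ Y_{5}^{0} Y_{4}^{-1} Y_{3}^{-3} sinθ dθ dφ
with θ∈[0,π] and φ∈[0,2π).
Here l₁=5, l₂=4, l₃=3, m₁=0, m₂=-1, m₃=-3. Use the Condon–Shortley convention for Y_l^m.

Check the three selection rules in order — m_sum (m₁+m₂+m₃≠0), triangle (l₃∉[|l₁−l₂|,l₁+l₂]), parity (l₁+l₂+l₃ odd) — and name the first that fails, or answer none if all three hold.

m_sum

azimuthal sum: 0 − 1 − 3 = -4  ✗
1 ≤ 3 ≤ 9 (triangle on l)
L = 5 + 4 + 3 = 12 (even)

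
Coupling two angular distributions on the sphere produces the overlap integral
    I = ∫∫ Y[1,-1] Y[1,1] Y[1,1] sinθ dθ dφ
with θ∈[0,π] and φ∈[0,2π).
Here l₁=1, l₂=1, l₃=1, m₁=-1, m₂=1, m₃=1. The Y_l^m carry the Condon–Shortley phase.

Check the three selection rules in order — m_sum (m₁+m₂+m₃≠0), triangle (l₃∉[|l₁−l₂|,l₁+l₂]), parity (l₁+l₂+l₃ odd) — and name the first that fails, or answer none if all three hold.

m_sum

m₁+m₂+m₃ = -1 + 1 + 1 = 1  ✗
triangle: |1−1|=0 ≤ l₃=1 ≤ 1+1=2
parity: l₁+l₂+l₃ = 3 is odd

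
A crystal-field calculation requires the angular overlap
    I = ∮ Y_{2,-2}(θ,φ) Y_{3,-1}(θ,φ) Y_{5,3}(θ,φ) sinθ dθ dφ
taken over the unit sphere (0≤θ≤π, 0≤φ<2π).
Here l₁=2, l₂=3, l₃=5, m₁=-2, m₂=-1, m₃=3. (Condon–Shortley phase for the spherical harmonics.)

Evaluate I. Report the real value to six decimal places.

Checks pass: Σm=0; 10 even; l₃=5∈[1,5].
(2·2+1)(2·3+1)(2·5+1) = 385
Δ: 0! 4! 6! / 11! → 1/2310
sum: t=0:+1/144 = 1/144
3j²(2 3 5; 0 0 0) = Δ·Π!·Σ² = 10/231  (sign -1)
sum: t=0:+1/1152 = 1/1152
3j²(2 3 5; -2 -1 3) = Δ·Π!·Σ² = 1/33  (sign +1)
combine: 4πI² = 385·10/231·1/33 = 50/99
take √, sign -1: I = -0.20047604

-0.200476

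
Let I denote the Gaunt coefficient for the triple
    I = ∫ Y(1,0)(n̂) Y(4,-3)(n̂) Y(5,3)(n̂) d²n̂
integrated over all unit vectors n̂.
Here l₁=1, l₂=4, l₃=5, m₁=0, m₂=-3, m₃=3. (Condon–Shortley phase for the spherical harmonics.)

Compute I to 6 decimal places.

Checks pass: Σm=0; 10 even; l₃=5∈[3,5].
(2·1+1)(2·4+1)(2·5+1) = 297
Δ: 0! 2! 8! / 11! → 1/495
sum: t=0:+1/576 = 1/576
3j²(1 4 5; 0 0 0) = Δ·Π!·Σ² = 5/99  (sign -1)
sum: t=0:+1/5040 = 1/5040
3j²(1 4 5; 0 -3 3) = Δ·Π!·Σ² = 16/495  (sign +1)
combine: 4πI² = 297·5/99·16/495 = 16/33
take √, sign -1: I = -0.19642560

-0.196426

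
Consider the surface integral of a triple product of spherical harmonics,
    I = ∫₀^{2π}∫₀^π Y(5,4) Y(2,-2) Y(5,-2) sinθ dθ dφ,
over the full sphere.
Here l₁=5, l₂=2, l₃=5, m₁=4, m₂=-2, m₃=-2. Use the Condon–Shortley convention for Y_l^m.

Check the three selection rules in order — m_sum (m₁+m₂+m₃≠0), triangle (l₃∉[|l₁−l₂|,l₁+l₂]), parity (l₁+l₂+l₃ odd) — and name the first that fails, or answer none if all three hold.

none

azimuthal sum: 4 − 2 − 2 = 0  ✓
3 ≤ 5 ≤ 7 (triangle on l)  ✓
L = 5 + 2 + 5 = 12 (even)  ✓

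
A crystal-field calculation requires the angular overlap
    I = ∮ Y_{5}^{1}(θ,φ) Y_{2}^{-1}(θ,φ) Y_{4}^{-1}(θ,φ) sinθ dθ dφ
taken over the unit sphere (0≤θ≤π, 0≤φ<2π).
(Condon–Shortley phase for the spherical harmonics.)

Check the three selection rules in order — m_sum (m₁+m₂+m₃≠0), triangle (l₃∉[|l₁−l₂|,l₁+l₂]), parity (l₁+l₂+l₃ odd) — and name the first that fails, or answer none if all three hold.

m_sum

Σmᵢ = -1  ✗
l₃∈[|l₁−l₂|,l₁+l₂]=[3,7], have l₃=4
Σlᵢ = 11 ⇒ odd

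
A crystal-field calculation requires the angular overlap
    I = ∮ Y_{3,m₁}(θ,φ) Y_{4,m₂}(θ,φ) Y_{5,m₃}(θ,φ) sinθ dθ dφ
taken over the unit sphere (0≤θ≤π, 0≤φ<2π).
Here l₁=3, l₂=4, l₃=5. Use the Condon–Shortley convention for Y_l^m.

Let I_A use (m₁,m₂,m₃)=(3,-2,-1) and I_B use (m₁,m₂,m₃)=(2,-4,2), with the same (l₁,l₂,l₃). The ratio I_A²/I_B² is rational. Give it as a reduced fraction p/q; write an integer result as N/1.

675/392

Shared (l₁,l₂,l₃)=(3,4,5): N and (l;000)² cancel in I_A²/I_B².
A: Δ = 2!·4!·6!/13! = 1/180180; Racah Σ t=0..0: t=0:+1/2304 = 1/2304; ⇒ 3j(3 4 5; 3 -2 -1)² = 75/4004, sgn +1
B: Δ = 2!·4!·6!/13! = 1/180180; Racah Σ t=0..0: t=0:+1/8640 = 1/8640; ⇒ 3j(3 4 5; 2 -4 2)² = 14/1287, sgn -1
I_A²/I_B² = (75/4004)/(14/1287) = 675/392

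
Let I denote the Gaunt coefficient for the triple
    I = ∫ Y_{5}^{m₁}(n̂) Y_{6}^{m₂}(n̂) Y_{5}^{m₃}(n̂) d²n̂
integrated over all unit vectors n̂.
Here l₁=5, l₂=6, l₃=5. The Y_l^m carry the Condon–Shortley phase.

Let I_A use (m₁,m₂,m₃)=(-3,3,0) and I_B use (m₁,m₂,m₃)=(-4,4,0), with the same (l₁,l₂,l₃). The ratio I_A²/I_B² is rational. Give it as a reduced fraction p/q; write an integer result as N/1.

125/48

l's match ⇒ only the (l;m) 3-j factors differ between A and B.
A: triangle coeff Δ(5,6,5) = 1/28588560; Σ_t [4,6]: t=4:+1/138240 t=5:−1/34560 t=6:+1/103680 = -1/82944; (3j)²=125/9724 [(5 6 5; -3 3 0)], sign=+1
B: triangle coeff Δ(5,6,5) = 1/28588560; Σ_t [5,6]: t=5:−1/345600 t=6:+1/207360 = 1/518400; (3j)²=12/2431 [(5 6 5; -4 4 0)], sign=-1
I_A²/I_B² = (125/9724)/(12/2431) = 125/48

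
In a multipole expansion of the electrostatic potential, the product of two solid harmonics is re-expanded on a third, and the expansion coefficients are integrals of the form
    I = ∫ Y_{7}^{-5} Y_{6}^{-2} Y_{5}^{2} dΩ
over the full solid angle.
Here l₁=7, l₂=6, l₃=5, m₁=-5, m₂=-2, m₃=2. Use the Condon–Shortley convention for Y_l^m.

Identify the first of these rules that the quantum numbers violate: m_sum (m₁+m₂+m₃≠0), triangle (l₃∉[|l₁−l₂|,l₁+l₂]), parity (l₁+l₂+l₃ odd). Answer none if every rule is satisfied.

m_sum

m₁+m₂+m₃ = -5 − 2 + 2 = -5  ✗
triangle: |7−6|=1 ≤ l₃=5 ≤ 7+6=13
parity: l₁+l₂+l₃ = 18 is even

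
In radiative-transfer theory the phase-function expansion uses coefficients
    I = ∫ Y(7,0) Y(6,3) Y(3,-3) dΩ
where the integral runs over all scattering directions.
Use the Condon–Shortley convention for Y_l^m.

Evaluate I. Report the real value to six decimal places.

-0.117879

Checks pass: Σm=0; 16 even; l₃=3∈[1,13].
(2·7+1)(2·6+1)(2·3+1) = 1365
Δ: 10! 4! 2! / 17! → 1/2042040
sum: t=4:+1/207360 t=5:−1/57600 t=6:+1/207360 = -1/129600
3j²(7 6 3; 0 0 0) = Δ·Π!·Σ² = 168/12155  (sign +1)
sum: t=7:−1/1451520 = -1/1451520
3j²(7 6 3; 0 3 -3) = Δ·Π!·Σ² = 45/4862  (sign -1)
combine: 4πI² = 1365·168/12155·45/4862 = 79380/454597
take √, sign -1: I = -0.11787924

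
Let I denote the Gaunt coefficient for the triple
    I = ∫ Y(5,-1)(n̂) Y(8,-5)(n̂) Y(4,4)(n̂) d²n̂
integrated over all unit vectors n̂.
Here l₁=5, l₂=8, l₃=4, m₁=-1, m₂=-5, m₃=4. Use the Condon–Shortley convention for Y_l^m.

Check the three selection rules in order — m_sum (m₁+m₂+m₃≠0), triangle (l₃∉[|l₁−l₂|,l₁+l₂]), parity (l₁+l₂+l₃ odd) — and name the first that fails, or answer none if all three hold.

m₁+m₂+m₃ = -1 − 5 + 4 = -2  ✗
triangle: |5−8|=3 ≤ l₃=4 ≤ 5+8=13
parity: l₁+l₂+l₃ = 17 is odd

m_sum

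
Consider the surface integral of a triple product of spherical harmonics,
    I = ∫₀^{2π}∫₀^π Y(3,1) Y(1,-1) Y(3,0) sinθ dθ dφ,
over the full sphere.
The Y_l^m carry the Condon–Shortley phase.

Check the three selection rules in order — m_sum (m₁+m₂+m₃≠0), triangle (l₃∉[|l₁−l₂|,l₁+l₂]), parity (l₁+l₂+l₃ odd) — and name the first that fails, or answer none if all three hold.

azimuthal sum: 1 − 1 + 0 = 0  ✓
2 ≤ 3 ≤ 4 (triangle on l)  ✓
L = 3 + 1 + 3 = 7 (odd)  ✗

parity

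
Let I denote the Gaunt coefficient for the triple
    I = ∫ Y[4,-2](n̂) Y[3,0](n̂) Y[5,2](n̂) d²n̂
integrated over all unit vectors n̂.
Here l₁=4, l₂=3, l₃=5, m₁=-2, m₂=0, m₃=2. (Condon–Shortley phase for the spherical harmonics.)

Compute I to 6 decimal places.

Rules hold: Σm=0, L=12 even, 1≤5≤7.
N = 9·7·11 = 693
Δ = 2!·6!·4!/13! = 1/180180
Racah Σ t=0..2: t=0:+1/576 t=1:−1/144 t=2:+1/576 = -1/288
⇒ 3j(4 3 5; 0 0 0)² = 20/1001, sgn +1
Racah Σ t=0..2: t=0:+1/8640 t=1:−1/480 t=2:+1/576 = -1/4320
⇒ 3j(4 3 5; -2 0 2)² = 1/2145, sgn +1
4πI² = N·(3j₀)²·(3jₘ)² = 12/1859
I = +1·√(0.00645508/4π) = 0.02266449

0.022664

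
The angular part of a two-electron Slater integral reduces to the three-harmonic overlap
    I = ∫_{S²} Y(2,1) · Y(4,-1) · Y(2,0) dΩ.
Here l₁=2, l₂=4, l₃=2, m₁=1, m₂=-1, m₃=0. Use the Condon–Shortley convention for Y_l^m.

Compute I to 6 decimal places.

Rules hold: Σm=0, L=8 even, 2≤2≤6.
N = 5·9·5 = 225
Δ = 4!·0!·4!/9! = 1/630
Racah Σ t=2..2: t=2:+1/16 = 1/16
⇒ 3j(2 4 2; 0 0 0)² = 2/35, sgn +1
Racah Σ t=1..1: t=1:−1/24 = -1/24
⇒ 3j(2 4 2; 1 -1 0)² = 1/21, sgn -1
4πI² = N·(3j₀)²·(3jₘ)² = 30/49
I = -1·√(0.612245/4π) = -0.22072812

-0.220728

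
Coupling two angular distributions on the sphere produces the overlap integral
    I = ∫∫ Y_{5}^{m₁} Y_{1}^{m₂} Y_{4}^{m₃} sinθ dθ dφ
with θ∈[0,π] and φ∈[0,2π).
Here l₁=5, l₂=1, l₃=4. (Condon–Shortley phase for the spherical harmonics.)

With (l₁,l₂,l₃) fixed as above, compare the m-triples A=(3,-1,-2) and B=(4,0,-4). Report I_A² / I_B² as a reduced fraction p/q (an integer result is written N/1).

Same 5,1,4: normalisation and zero-m 3j drop out of the ratio.
A: Δ: 2! 8! 0! / 11! → 1/495; sum: t=0:+1/2880 = 1/2880; 3j²(5 1 4; 3 -1 -2) = Δ·Π!·Σ² = 28/495  (sign +1)
B: Δ: 2! 8! 0! / 11! → 1/495; sum: t=1:−1/40320 = -1/40320; 3j²(5 1 4; 4 0 -4) = Δ·Π!·Σ² = 1/55  (sign -1)
I_A²/I_B² = (28/495)/(1/55) = 28/9

28/9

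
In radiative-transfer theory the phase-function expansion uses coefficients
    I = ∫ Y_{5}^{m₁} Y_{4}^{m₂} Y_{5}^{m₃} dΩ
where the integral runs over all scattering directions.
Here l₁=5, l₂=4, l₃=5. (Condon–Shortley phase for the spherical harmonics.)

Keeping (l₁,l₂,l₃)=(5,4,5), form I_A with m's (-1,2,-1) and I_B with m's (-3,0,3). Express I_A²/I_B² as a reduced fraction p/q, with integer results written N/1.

10/9

Shared (l₁,l₂,l₃)=(5,4,5): N and (l;000)² cancel in I_A²/I_B².
A: Δ = 4!·6!·4!/15! = 1/3153150; Racah Σ t=2..4: t=2:+1/4608 t=3:−1/1296 t=4:+1/4608 = -7/20736; ⇒ 3j(5 4 5; -1 2 -1)² = 20/1287, sgn -1
B: Δ = 4!·6!·4!/15! = 1/3153150; Racah Σ t=2..4: t=2:+1/11520 t=3:−1/4320 t=4:+1/27648 = -1/9216; ⇒ 3j(5 4 5; -3 0 3)² = 2/143, sgn -1
I_A²/I_B² = (20/1287)/(2/143) = 10/9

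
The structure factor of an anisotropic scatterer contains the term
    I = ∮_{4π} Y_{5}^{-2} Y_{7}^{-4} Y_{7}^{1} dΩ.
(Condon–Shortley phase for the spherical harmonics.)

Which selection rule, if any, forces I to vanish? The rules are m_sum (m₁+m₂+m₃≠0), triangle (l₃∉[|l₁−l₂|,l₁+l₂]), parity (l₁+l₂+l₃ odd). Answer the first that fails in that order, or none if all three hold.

m_sum

azimuthal sum: -2 − 4 + 1 = -5  ✗
2 ≤ 7 ≤ 12 (triangle on l)
L = 5 + 7 + 7 = 19 (odd)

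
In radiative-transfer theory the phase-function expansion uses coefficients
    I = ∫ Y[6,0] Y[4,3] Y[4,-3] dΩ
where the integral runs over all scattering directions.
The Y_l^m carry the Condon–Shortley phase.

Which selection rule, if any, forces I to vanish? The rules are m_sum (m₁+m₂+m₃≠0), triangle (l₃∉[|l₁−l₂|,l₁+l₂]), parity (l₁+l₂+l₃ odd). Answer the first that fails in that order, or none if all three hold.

azimuthal sum: 0 + 3 − 3 = 0  ✓
2 ≤ 4 ≤ 10 (triangle on l)  ✓
L = 6 + 4 + 4 = 14 (even)  ✓

none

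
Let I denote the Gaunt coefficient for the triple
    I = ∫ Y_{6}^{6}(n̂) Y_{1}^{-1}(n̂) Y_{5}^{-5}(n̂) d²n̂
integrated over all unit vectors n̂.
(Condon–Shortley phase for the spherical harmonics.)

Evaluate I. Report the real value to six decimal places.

m-sum 0 ✓  L=12 even ✓  5≤5≤7 ✓
Π(2lᵢ+1) = 13×3×11 = 429
triangle coeff Δ(6,1,5) = 1/858
Σ_t [1,1]: t=1:−1/14400 = -1/14400
(3j)²=6/143 [(6 1 5; 0 0 0)], sign=+1
Σ_t [0,0]: t=0:+1/7257600 = 1/7257600
(3j)²=1/13 [(6 1 5; 6 -1 -5)], sign=+1
⇒ 4πI² = 18/13
I = (+1)√(18/13/(4π)) = 0.33194004

0.331940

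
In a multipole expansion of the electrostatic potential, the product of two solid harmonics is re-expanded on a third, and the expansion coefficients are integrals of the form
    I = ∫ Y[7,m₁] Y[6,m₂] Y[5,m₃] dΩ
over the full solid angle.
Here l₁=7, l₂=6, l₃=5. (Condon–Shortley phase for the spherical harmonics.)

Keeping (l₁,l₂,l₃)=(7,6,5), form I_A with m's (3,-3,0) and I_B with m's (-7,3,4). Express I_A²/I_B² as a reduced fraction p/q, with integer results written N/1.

Shared (l₁,l₂,l₃)=(7,6,5): N and (l;000)² cancel in I_A²/I_B².
A: Δ = 8!·6!·4!/19! = 1/174594420; Racah Σ t=0..3: t=0:+1/11612160 t=1:−1/725760 t=2:+1/414720 t=3:−1/2073600 = 37/58060800; ⇒ 3j(7 6 5; 3 -3 0)² = 4107/646646, sgn -1
B: Δ = 8!·6!·4!/19! = 1/174594420; Racah Σ t=8..8: t=8:+1/174182400 = 1/174182400; ⇒ 3j(7 6 5; -7 3 4)² = 21/1615, sgn -1
I_A²/I_B² = (4107/646646)/(21/1615) = 6845/14014

6845/14014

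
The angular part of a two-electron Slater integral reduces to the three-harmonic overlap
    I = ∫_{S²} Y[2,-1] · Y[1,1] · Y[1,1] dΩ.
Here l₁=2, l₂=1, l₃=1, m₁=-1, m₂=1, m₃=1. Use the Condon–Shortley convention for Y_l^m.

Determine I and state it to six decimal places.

m-sum = -1 + 1 + 1 = 1 ≠ 0 ⇒ I = 0

0.000000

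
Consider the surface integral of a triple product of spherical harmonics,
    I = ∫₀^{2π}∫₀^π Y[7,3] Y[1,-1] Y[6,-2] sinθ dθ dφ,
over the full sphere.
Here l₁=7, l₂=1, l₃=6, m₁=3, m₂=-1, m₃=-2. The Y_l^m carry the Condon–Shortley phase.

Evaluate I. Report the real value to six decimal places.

m-sum 0 ✓  L=14 even ✓  6≤6≤8 ✓
Π(2lᵢ+1) = 15×3×13 = 585
triangle coeff Δ(7,1,6) = 1/1365
Σ_t [1,1]: t=1:−1/518400 = -1/518400
(3j)²=7/195 [(7 1 6; 0 0 0)], sign=-1
Σ_t [0,0]: t=0:+1/1935360 = 1/1935360
(3j)²=3/91 [(7 1 6; 3 -1 -2)], sign=+1
⇒ 4πI² = 9/13
I = (-1)√(9/13/(4π)) = -0.23471705

-0.234717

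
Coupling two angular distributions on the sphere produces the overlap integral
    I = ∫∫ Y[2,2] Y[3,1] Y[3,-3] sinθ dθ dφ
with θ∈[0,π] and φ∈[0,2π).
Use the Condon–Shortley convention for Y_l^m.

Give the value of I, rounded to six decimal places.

0.132981

Rules hold: Σm=0, L=8 even, 1≤3≤5.
N = 5·7·7 = 245
Δ = 2!·2!·4!/9! = 1/3780
Racah Σ t=0..2: t=0:+1/24 t=1:−1/4 t=2:+1/24 = -1/6
⇒ 3j(2 3 3; 0 0 0)² = 4/105, sgn +1
Racah Σ t=0..0: t=0:+1/96 = 1/96
⇒ 3j(2 3 3; 2 1 -3)² = 1/42, sgn +1
4πI² = N·(3j₀)²·(3jₘ)² = 2/9
I = +1·√(0.222222/4π) = 0.13298076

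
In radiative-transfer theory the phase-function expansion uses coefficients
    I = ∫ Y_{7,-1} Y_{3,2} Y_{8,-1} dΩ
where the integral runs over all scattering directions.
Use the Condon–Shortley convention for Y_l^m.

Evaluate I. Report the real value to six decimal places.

0.131622

Checks pass: Σm=0; 18 even; l₃=8∈[4,10].
(2·7+1)(2·3+1)(2·8+1) = 1785
Δ: 2! 12! 4! / 19! → 1/5290740
sum: t=0:+1/7257600 t=1:−1/2073600 t=2:+1/7257600 = -1/4838400
3j²(7 3 8; 0 0 0) = Δ·Π!·Σ² = 252/20995  (sign -1)
sum: t=1:−1/14515200 t=2:+1/6220800 = 1/10886400
3j²(7 3 8; -1 2 -1) = Δ·Π!·Σ² = 128/12597  (sign -1)
combine: 4πI² = 1785·252/20995·128/12597 = 225792/1037153
take √, sign +1: I = 0.13162183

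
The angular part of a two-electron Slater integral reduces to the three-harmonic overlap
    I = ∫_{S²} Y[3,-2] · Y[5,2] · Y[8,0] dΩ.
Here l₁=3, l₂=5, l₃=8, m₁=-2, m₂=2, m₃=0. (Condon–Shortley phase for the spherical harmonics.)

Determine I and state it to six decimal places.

0.088863

m-sum 0 ✓  L=16 even ✓  2≤8≤8 ✓
Π(2lᵢ+1) = 7×11×17 = 1309
triangle coeff Δ(3,5,8) = 1/136136
Σ_t [0,0]: t=0:+1/518400 = 1/518400
(3j)²=56/2431 [(3 5 8; 0 0 0)], sign=+1
Σ_t [0,0]: t=0:+1/3628800 = 1/3628800
(3j)²=8/2431 [(3 5 8; -2 2 0)], sign=+1
⇒ 4πI² = 3136/31603
I = (+1)√(3136/31603/(4π)) = 0.08886258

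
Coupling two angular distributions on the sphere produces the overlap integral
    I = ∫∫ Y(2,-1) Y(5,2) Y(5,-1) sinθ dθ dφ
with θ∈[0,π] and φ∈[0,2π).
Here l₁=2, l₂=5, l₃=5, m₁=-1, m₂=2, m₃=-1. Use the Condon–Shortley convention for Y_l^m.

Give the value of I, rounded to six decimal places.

0.104819

Checks pass: Σm=0; 12 even; l₃=5∈[3,7].
(2·2+1)(2·5+1)(2·5+1) = 605
Δ: 2! 2! 8! / 13! → 1/38610
sum: t=0:+1/2880 t=1:−1/576 t=2:+1/2880 = -1/960
3j²(2 5 5; 0 0 0) = Δ·Π!·Σ² = 10/429  (sign +1)
sum: t=1:−1/2880 t=2:+1/1440 = 1/2880
3j²(2 5 5; -1 2 -1) = Δ·Π!·Σ² = 7/715  (sign +1)
combine: 4πI² = 605·10/429·7/715 = 70/507
take √, sign +1: I = 0.10481902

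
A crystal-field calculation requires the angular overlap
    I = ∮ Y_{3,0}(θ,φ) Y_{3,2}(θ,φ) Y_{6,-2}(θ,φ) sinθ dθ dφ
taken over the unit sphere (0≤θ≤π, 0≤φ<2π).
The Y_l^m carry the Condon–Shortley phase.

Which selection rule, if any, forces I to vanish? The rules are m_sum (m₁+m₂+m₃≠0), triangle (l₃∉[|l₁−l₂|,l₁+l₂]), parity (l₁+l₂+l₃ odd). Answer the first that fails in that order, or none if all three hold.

none

azimuthal sum: 0 + 2 − 2 = 0  ✓
0 ≤ 6 ≤ 6 (triangle on l)  ✓
L = 3 + 3 + 6 = 12 (even)  ✓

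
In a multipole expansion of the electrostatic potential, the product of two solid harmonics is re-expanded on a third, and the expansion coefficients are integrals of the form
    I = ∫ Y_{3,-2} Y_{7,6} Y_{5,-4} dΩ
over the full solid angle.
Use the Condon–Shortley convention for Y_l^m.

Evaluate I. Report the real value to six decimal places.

0.000000

l₁+l₂+l₃=15 is odd: 3j(l;000)=0 ⇒ I=0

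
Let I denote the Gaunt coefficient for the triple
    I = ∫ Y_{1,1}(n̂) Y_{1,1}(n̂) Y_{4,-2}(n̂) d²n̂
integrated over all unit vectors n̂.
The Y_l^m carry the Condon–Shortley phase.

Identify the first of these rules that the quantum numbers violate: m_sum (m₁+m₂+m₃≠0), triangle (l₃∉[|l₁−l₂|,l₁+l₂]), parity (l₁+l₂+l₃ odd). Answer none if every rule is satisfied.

m₁+m₂+m₃ = 1 + 1 − 2 = 0  ✓
triangle: |1−1|=0 ≤ l₃=4 ≤ 1+1=2  ✗
parity: l₁+l₂+l₃ = 6 is even

triangle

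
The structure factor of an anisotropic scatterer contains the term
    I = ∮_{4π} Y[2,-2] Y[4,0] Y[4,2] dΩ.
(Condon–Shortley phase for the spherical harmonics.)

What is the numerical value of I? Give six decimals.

Checks pass: Σm=0; 10 even; l₃=4∈[2,6].
(2·2+1)(2·4+1)(2·4+1) = 405
Δ: 2! 2! 6! / 11! → 1/13860
sum: t=0:+1/192 t=1:−1/36 t=2:+1/192 = -5/288
3j²(2 4 4; 0 0 0) = Δ·Π!·Σ² = 20/693  (sign -1)
sum: t=2:+1/192 = 1/192
3j²(2 4 4; -2 0 2) = Δ·Π!·Σ² = 3/77  (sign +1)
combine: 4πI² = 405·20/693·3/77 = 2700/5929
take √, sign -1: I = -0.19036462

-0.190365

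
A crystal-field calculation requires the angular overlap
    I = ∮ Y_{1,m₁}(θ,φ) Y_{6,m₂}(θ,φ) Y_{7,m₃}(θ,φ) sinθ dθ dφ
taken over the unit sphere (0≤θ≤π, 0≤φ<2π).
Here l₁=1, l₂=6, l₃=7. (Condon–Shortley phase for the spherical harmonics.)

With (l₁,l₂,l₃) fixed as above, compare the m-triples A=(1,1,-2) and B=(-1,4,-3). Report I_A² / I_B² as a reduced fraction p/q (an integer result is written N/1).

Same 1,6,7: normalisation and zero-m 3j drop out of the ratio.
A: Δ: 0! 2! 12! / 15! → 1/1365; sum: t=0:+1/1209600 = 1/1209600; 3j²(1 6 7; 1 1 -2) = Δ·Π!·Σ² = 12/455  (sign -1)
B: Δ: 0! 2! 12! / 15! → 1/1365; sum: t=0:+1/14515200 = 1/14515200; 3j²(1 6 7; -1 4 -3) = Δ·Π!·Σ² = 2/455  (sign +1)
I_A²/I_B² = (12/455)/(2/455) = 6/1

6/1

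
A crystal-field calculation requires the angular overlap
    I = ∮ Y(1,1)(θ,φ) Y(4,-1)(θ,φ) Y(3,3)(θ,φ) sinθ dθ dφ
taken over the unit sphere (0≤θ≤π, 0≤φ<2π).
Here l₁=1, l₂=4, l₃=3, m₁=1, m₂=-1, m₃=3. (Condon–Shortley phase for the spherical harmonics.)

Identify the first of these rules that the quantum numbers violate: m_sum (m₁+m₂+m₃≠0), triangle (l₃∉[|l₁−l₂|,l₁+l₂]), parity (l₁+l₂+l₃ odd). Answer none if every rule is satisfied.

m_sum

azimuthal sum: 1 − 1 + 3 = 3  ✗
3 ≤ 3 ≤ 5 (triangle on l)
L = 1 + 4 + 3 = 8 (even)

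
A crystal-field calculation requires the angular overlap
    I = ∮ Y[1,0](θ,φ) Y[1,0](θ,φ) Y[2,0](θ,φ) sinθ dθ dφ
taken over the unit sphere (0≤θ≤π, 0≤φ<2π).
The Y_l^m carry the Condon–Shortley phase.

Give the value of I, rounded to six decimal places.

m-sum 0 ✓  L=4 even ✓  0≤2≤2 ✓
Π(2lᵢ+1) = 3×3×5 = 45
triangle coeff Δ(1,1,2) = 1/30
Σ_t [0,0]: t=0:+1/1 = 1/1
(3j)²=2/15 [(1 1 2; 0 0 0)], sign=+1
(m-triple is (0,0,0) — same symbol as above.)
⇒ 4πI² = 4/5
I = (+1)√(4/5/(4π)) = 0.25231325

0.252313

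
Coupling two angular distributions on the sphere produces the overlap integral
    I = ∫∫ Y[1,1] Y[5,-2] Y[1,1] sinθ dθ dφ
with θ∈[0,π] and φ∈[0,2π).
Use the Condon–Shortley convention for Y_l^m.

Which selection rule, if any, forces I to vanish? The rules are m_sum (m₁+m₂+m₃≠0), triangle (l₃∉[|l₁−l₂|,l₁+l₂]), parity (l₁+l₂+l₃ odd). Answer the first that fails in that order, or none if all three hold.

triangle

m₁+m₂+m₃ = 1 − 2 + 1 = 0  ✓
triangle: |1−5|=4 ≤ l₃=1 ≤ 1+5=6  ✗
parity: l₁+l₂+l₃ = 7 is odd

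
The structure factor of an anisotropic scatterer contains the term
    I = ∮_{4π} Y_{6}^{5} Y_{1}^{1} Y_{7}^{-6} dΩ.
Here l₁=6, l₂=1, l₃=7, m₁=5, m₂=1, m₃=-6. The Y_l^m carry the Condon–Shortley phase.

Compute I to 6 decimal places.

0.309019

m-sum 0 ✓  L=14 even ✓  5≤7≤7 ✓
Π(2lᵢ+1) = 13×3×15 = 585
triangle coeff Δ(6,1,7) = 1/1365
Σ_t [0,0]: t=0:+1/518400 = 1/518400
(3j)²=7/195 [(6 1 7; 0 0 0)], sign=-1
Σ_t [0,0]: t=0:+1/79833600 = 1/79833600
(3j)²=2/35 [(6 1 7; 5 1 -6)], sign=-1
⇒ 4πI² = 6/5
I = (+1)√(6/5/(4π)) = 0.30901936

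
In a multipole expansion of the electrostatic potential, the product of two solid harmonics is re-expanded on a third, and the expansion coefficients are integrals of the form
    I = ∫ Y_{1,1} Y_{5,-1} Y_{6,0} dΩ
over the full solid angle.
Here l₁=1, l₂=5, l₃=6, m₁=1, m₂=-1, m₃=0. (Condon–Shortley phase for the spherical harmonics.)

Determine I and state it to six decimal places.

Checks pass: Σm=0; 12 even; l₃=6∈[4,6].
(2·1+1)(2·5+1)(2·6+1) = 429
Δ: 0! 2! 10! / 13! → 1/858
sum: t=0:+1/14400 = 1/14400
3j²(1 5 6; 0 0 0) = Δ·Π!·Σ² = 6/143  (sign +1)
sum: t=0:+1/34560 = 1/34560
3j²(1 5 6; 1 -1 0) = Δ·Π!·Σ² = 5/286  (sign +1)
combine: 4πI² = 429·6/143·5/286 = 45/143
take √, sign +1: I = 0.15824621

0.158246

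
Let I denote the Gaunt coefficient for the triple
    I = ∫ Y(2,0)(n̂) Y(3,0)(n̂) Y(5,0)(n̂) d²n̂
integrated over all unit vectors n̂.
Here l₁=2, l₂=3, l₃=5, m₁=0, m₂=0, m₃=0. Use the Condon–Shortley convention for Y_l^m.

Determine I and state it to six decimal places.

Rules hold: Σm=0, L=10 even, 1≤5≤5.
N = 5·7·11 = 385
Δ = 0!·4!·6!/11! = 1/2310
Racah Σ t=0..0: t=0:+1/144 = 1/144
⇒ 3j(2 3 5; 0 0 0)² = 10/231, sgn -1
(m-triple is (0,0,0) — same symbol as above.)
4πI² = N·(3j₀)²·(3jₘ)² = 500/693
I = +1·√(0.721501/4π) = 0.23961470

0.239615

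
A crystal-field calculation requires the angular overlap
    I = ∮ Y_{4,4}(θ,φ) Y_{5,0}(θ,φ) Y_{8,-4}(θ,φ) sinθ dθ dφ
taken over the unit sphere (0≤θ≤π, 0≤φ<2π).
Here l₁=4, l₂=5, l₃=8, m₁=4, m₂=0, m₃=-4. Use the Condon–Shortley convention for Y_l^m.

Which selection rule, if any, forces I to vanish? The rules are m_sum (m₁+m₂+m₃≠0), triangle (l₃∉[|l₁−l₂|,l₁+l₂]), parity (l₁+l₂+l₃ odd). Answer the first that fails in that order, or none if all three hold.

parity

Σmᵢ = 0  ✓
l₃∈[|l₁−l₂|,l₁+l₂]=[1,9], have l₃=8  ✓
Σlᵢ = 17 ⇒ odd  ✗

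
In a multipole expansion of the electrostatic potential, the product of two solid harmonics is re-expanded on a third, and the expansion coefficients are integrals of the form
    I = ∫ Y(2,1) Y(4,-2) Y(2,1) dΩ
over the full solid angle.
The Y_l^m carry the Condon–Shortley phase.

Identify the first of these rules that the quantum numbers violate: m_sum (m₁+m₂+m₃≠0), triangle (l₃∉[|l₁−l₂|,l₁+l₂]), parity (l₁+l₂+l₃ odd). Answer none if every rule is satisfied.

none

m₁+m₂+m₃ = 1 − 2 + 1 = 0  ✓
triangle: |2−4|=2 ≤ l₃=2 ≤ 2+4=6  ✓
parity: l₁+l₂+l₃ = 8 is even  ✓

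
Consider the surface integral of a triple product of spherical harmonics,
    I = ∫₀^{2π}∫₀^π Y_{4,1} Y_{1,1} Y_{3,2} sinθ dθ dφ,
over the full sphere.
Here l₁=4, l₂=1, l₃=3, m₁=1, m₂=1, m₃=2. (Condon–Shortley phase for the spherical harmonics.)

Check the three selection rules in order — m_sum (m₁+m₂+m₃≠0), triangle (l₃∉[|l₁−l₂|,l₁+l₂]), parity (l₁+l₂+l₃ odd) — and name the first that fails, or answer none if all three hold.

azimuthal sum: 1 + 1 + 2 = 4  ✗
3 ≤ 3 ≤ 5 (triangle on l)
L = 4 + 1 + 3 = 8 (even)

m_sum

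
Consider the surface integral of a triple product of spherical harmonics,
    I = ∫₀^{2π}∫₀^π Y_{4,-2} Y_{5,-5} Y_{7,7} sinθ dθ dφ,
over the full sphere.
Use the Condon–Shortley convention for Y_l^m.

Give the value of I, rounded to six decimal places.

0.182648

Checks pass: Σm=0; 16 even; l₃=7∈[1,9].
(2·4+1)(2·5+1)(2·7+1) = 1485
Δ: 2! 6! 8! / 17! → 1/6126120
sum: t=0:+1/69120 t=1:−1/20736 t=2:+1/69120 = -1/51840
3j²(4 5 7; 0 0 0) = Δ·Π!·Σ² = 280/21879  (sign +1)
sum: t=0:+1/58060800 = 1/58060800
3j²(4 5 7; -2 -5 7) = Δ·Π!·Σ² = 3/136  (sign +1)
combine: 4πI² = 1485·280/21879·3/136 = 1575/3757
take √, sign +1: I = 0.18264793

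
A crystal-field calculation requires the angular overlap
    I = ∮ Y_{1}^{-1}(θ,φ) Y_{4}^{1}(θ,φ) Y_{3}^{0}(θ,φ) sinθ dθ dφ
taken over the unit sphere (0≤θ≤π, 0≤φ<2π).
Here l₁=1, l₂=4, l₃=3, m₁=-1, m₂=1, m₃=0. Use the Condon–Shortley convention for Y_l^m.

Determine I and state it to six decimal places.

Rules hold: Σm=0, L=8 even, 3≤3≤5.
N = 3·9·7 = 189
Δ = 2!·0!·6!/9! = 1/252
Racah Σ t=1..1: t=1:−1/36 = -1/36
⇒ 3j(1 4 3; 0 0 0)² = 4/63, sgn +1
Racah Σ t=2..2: t=2:+1/72 = 1/72
⇒ 3j(1 4 3; -1 1 0)² = 5/126, sgn -1
4πI² = N·(3j₀)²·(3jₘ)² = 10/21
I = -1·√(0.47619/4π) = -0.19466390

-0.194664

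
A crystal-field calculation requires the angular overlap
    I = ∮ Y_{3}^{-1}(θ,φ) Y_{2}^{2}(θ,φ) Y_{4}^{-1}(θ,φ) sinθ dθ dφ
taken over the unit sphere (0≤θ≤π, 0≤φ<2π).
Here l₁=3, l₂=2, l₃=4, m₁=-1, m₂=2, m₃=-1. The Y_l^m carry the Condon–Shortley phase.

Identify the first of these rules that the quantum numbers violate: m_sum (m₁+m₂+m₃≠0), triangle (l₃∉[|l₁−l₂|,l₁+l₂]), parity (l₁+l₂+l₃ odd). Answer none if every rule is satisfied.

parity

azimuthal sum: -1 + 2 − 1 = 0  ✓
1 ≤ 4 ≤ 5 (triangle on l)  ✓
L = 3 + 2 + 4 = 9 (odd)  ✗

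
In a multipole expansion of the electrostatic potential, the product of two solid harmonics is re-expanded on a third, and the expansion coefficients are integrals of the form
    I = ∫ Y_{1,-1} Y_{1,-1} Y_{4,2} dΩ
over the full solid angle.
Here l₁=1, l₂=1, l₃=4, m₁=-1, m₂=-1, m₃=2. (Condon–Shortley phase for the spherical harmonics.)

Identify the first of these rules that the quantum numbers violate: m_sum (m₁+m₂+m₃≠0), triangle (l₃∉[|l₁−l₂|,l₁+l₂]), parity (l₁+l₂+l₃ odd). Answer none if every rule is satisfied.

triangle

azimuthal sum: -1 − 1 + 2 = 0  ✓
0 ≤ 4 ≤ 2 (triangle on l)  ✗
L = 1 + 1 + 4 = 6 (even)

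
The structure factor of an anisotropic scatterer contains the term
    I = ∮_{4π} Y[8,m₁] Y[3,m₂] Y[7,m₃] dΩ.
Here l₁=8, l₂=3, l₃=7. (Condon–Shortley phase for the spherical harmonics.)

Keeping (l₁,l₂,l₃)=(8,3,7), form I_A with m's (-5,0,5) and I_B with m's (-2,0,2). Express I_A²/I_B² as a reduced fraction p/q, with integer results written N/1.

Shared (l₁,l₂,l₃)=(8,3,7): N and (l;000)² cancel in I_A²/I_B².
A: Δ = 4!·12!·2!/19! = 1/5290740; Racah Σ t=1..3: t=1:−1/5748019200 t=2:+1/159667200 t=3:−1/87091200 = -31/5748019200; ⇒ 3j(8 3 7; -5 0 5)² = 961/135660, sgn -1
B: Δ = 4!·12!·2!/19! = 1/5290740; Racah Σ t=1..3: t=1:−1/26127360 t=2:+1/3870720 t=3:−1/7257600 = 43/522547200; ⇒ 3j(8 3 7; -2 0 2)² = 1849/352716, sgn -1
I_A²/I_B² = (961/135660)/(1849/352716) = 12493/9245

12493/9245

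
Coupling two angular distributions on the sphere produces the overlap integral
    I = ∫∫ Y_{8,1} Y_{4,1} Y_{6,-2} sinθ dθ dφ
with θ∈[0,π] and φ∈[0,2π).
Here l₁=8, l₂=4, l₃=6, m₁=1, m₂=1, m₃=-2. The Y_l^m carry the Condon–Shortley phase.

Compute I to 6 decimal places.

0.051191

Checks pass: Σm=0; 18 even; l₃=6∈[4,12].
(2·8+1)(2·4+1)(2·6+1) = 1989
Δ: 6! 10! 2! / 19! → 1/23279256
sum: t=2:+1/1658880 t=3:−1/518400 t=4:+1/1658880 = -1/1382400
3j²(8 4 6; 0 0 0) = Δ·Π!·Σ² = 504/46189  (sign -1)
sum: t=3:−1/1244160 t=4:+1/1451520 t=5:−1/19353600 = -29/174182400
3j²(8 4 6; 1 1 -2) = Δ·Π!·Σ² = 841/554268  (sign -1)
combine: 4πI² = 1989·504/46189·841/554268 = 317898/9653501
take √, sign +1: I = 0.05119135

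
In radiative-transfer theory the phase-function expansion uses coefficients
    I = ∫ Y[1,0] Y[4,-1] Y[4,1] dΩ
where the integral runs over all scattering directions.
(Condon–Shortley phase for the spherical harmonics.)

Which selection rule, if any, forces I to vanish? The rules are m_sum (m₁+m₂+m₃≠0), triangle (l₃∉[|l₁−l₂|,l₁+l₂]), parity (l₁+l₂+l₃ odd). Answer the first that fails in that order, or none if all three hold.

azimuthal sum: 0 − 1 + 1 = 0  ✓
3 ≤ 4 ≤ 5 (triangle on l)  ✓
L = 1 + 4 + 4 = 9 (odd)  ✗

parity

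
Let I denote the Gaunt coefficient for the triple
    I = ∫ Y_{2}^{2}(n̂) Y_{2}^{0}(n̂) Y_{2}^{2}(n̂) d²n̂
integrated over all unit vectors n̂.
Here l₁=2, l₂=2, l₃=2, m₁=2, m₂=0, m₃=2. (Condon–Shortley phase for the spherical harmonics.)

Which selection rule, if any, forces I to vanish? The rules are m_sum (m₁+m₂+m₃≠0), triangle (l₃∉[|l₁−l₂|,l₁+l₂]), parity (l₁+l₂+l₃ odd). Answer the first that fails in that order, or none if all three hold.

Σmᵢ = 4  ✗
l₃∈[|l₁−l₂|,l₁+l₂]=[0,4], have l₃=2
Σlᵢ = 6 ⇒ even

m_sum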